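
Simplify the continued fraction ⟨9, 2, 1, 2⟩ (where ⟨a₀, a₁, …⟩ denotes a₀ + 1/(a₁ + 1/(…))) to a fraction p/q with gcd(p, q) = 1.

75/8

a_0 = 9: 9/1
a_1 = 2: 19/2
a_2 = 1: 28/3
a_3 = 2: 75/8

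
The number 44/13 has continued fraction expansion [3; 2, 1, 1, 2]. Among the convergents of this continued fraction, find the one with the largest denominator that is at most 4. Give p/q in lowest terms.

10/3

a_0 = 3: 3/1  (≤ bound)
a_1 = 2: 7/2  (≤ bound)
a_2 = 1: 10/3  (≤ bound)
a_3 = 1: 17/5  (> 4, stop)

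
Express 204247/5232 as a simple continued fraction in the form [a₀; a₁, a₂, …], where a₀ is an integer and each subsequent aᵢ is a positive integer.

[39; 26, 3, 2, 3, 8]

204247 = 39·5232 + 199, so a_0 = 39
5232 = 26·199 + 58, so a_1 = 26
199 = 3·58 + 25, so a_2 = 3
58 = 2·25 + 8, so a_3 = 2
25 = 3·8 + 1, so a_4 = 3
8 = 8·1 + 0, so a_5 = 8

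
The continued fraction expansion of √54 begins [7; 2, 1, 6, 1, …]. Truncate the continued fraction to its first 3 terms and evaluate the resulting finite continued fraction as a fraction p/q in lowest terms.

22/3

Start with 1.
2 + 1/(1/1) = 2 + 1/1 = 3/1
7 + 1/(3/1) = 7 + 1/3 = 22/3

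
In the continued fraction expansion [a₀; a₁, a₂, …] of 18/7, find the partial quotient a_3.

Repeatedly divide and take the remainder:
18 ÷ 7 → quotient 2, remainder 4
7 ÷ 4 → quotient 1, remainder 3
4 ÷ 3 → quotient 1, remainder 1
3 ÷ 1 → quotient 3, remainder 0

3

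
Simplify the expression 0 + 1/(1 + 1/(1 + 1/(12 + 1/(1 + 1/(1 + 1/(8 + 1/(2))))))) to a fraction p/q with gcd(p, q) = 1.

a_0 = 0: 0/1
a_1 = 1: 1/1
a_2 = 1: 1/2
a_3 = 12: 13/25
a_4 = 1: 14/27
a_5 = 1: 27/52
a_6 = 8: 230/443
a_7 = 2: 487/938

487/938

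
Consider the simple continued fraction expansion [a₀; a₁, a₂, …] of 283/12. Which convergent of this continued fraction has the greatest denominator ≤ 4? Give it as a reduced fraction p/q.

47/2

List convergents until the denominator exceeds the bound:
a_0 = 23: 23/1  (≤ bound)
a_1 = 1: 24/1  (≤ bound)
a_2 = 1: 47/2  (≤ bound)
a_3 = 2: 118/5  (> 4, stop)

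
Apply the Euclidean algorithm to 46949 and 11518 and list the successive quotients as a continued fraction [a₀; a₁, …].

[4; 13, 7, 2, 58]

Run the Euclidean algorithm, recording each quotient:
46949 = 4·11518 + 877, so a_0 = 4
11518 = 13·877 + 117, so a_1 = 13
877 = 7·117 + 58, so a_2 = 7
117 = 2·58 + 1, so a_3 = 2
58 = 58·1 + 0, so a_4 = 58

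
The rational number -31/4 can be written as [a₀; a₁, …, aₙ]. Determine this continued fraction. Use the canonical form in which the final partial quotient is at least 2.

-31 ÷ 4 → quotient -8, remainder 1
4 ÷ 1 → quotient 4, remainder 0

[-8; 4]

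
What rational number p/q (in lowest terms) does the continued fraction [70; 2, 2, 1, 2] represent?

Start with 2.
1 + 1/(2/1) = 1 + 1/2 = 3/2
2 + 1/(3/2) = 2 + 2/3 = 8/3
2 + 1/(8/3) = 2 + 3/8 = 19/8
70 + 1/(19/8) = 70 + 8/19 = 1338/19

1338/19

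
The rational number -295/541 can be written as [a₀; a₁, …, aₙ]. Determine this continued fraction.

[-1; 2, 5, 49]

⌊-295/541⌋ = -1, remainder 246
⌊541/246⌋ = 2, remainder 49
⌊246/49⌋ = 5, remainder 1
⌊49/1⌋ = 49, remainder 0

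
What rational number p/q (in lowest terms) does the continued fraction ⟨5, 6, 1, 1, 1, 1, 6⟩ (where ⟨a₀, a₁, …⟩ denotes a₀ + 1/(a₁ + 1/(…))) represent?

1123/218

Starting at the tail and folding back:
Start with 6.
1 + 1/(6/1) = 1 + 1/6 = 7/6
1 + 1/(7/6) = 1 + 6/7 = 13/7
1 + 1/(13/7) = 1 + 7/13 = 20/13
1 + 1/(20/13) = 1 + 13/20 = 33/20
6 + 1/(33/20) = 6 + 20/33 = 218/33
5 + 1/(218/33) = 5 + 33/218 = 1123/218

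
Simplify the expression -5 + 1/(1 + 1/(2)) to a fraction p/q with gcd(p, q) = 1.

-13/3

Work from the innermost term outward:
Start with 2.
1 + 1/(2/1) = 1 + 1/2 = 3/2
-5 + 1/(3/2) = -5 + 2/3 = -13/3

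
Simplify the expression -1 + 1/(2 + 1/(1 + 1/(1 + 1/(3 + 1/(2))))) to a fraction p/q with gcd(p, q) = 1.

Collapse the nested fraction from the inside out:
Start with 2.
3 + 1/(2/1) = 3 + 1/2 = 7/2
1 + 1/(7/2) = 1 + 2/7 = 9/7
1 + 1/(9/7) = 1 + 7/9 = 16/9
2 + 1/(16/9) = 2 + 9/16 = 41/16
-1 + 1/(41/16) = -1 + 16/41 = -25/41

-25/41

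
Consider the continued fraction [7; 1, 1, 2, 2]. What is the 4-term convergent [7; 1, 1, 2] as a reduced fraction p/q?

38/5

a_0 = 7: 7/1
a_1 = 1: 8/1
a_2 = 1: 15/2
a_3 = 2: 38/5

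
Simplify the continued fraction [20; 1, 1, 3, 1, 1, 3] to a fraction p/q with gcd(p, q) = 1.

1172/57

a_0 = 20: 20/1
a_1 = 1: 21/1
a_2 = 1: 41/2
a_3 = 3: 144/7
a_4 = 1: 185/9
a_5 = 1: 329/16
a_6 = 3: 1172/57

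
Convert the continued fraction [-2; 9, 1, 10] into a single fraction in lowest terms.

-207/109

a_0 = -2: -2/1
a_1 = 9: -17/9
a_2 = 1: -19/10
a_3 = 10: -207/109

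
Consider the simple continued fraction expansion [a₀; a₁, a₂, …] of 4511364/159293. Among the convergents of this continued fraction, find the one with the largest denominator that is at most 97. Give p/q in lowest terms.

a_0 = 28: 28/1  (≤ bound)
a_1 = 3: 85/3  (≤ bound)
a_2 = 8: 708/25  (≤ bound)
a_3 = 1: 793/28  (≤ bound)
a_4 = 4: 3880/137  (> 97, stop)

793/28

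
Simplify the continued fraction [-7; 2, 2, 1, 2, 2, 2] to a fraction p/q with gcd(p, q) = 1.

-717/109

Work from the innermost term outward:
Start with 2.
2 + 1/(2/1) = 2 + 1/2 = 5/2
2 + 1/(5/2) = 2 + 2/5 = 12/5
1 + 1/(12/5) = 1 + 5/12 = 17/12
2 + 1/(17/12) = 2 + 12/17 = 46/17
2 + 1/(46/17) = 2 + 17/46 = 109/46
-7 + 1/(109/46) = -7 + 46/109 = -717/109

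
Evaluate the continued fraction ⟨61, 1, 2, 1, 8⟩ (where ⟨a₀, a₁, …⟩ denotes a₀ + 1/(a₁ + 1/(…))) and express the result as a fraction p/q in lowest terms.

2161/35

Start with 8.
1 + 1/(8/1) = 1 + 1/8 = 9/8
2 + 1/(9/8) = 2 + 8/9 = 26/9
1 + 1/(26/9) = 1 + 9/26 = 35/26
61 + 1/(35/26) = 61 + 26/35 = 2161/35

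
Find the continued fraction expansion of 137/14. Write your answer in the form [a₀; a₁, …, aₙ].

Repeatedly divide and take the remainder:
⌊137/14⌋ = 9, remainder 11
⌊14/11⌋ = 1, remainder 3
⌊11/3⌋ = 3, remainder 2
⌊3/2⌋ = 1, remainder 1
⌊2/1⌋ = 2, remainder 0

[9; 1, 3, 1, 2]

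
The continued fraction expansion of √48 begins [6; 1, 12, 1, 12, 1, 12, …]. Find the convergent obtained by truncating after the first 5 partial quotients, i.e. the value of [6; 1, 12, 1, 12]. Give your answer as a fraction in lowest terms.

Work from the innermost term outward:
Start with 12.
1 + 1/(12/1) = 1 + 1/12 = 13/12
12 + 1/(13/12) = 12 + 12/13 = 168/13
1 + 1/(168/13) = 1 + 13/168 = 181/168
6 + 1/(181/168) = 6 + 168/181 = 1254/181

1254/181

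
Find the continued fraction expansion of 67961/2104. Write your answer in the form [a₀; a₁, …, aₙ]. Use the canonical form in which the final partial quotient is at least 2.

[32; 3, 3, 11, 2, 1, 1, 3]

⌊67961/2104⌋ = 32, remainder 633
⌊2104/633⌋ = 3, remainder 205
⌊633/205⌋ = 3, remainder 18
⌊205/18⌋ = 11, remainder 7
⌊18/7⌋ = 2, remainder 4
⌊7/4⌋ = 1, remainder 3
⌊4/3⌋ = 1, remainder 1
⌊3/1⌋ = 3, remainder 0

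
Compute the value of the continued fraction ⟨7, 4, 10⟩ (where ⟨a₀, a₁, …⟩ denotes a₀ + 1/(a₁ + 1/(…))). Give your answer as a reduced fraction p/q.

Starting at the tail and folding back:
Start with 10.
4 + 1/(10/1) = 4 + 1/10 = 41/10
7 + 1/(41/10) = 7 + 10/41 = 297/41

297/41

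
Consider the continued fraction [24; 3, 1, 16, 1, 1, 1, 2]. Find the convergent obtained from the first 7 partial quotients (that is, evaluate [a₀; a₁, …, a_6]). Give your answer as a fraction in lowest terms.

a_0 = 24: 24/1
a_1 = 3: 73/3
a_2 = 1: 97/4
a_3 = 16: 1625/67
a_4 = 1: 1722/71
a_5 = 1: 3347/138
a_6 = 1: 5069/209

5069/209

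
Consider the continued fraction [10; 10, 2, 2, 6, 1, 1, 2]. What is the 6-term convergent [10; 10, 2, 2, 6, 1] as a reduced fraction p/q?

3887/385

a_0 = 10: 10/1
a_1 = 10: 101/10
a_2 = 2: 212/21
a_3 = 2: 525/52
a_4 = 6: 3362/333
a_5 = 1: 3887/385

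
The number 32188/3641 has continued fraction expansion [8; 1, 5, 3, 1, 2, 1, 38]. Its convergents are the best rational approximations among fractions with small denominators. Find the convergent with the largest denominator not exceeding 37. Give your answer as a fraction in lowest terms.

a_0 = 8: 8/1  (≤ bound)
a_1 = 1: 9/1  (≤ bound)
a_2 = 5: 53/6  (≤ bound)
a_3 = 3: 168/19  (≤ bound)
a_4 = 1: 221/25  (≤ bound)
a_5 = 2: 610/69  (> 37, stop)

221/25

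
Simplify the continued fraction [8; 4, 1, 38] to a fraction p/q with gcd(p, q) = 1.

a_0 = 8: 8/1
a_1 = 4: 33/4
a_2 = 1: 41/5
a_3 = 38: 1591/194

1591/194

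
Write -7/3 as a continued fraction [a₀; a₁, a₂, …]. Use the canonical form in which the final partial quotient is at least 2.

Apply division with remainder until the remainder is 0:
-7 = -3·3 + 2, so a_0 = -3
3 = 1·2 + 1, so a_1 = 1
2 = 2·1 + 0, so a_2 = 2

[-3; 1, 2]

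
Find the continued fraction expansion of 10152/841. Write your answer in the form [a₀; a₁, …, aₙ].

10152 = 12·841 + 60, so a_0 = 12
841 = 14·60 + 1, so a_1 = 14
60 = 60·1 + 0, so a_2 = 60

[12; 14, 60]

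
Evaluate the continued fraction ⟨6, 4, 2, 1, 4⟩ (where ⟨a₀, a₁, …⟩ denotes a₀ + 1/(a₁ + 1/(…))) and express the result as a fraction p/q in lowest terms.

Start with 4.
1 + 1/(4/1) = 1 + 1/4 = 5/4
2 + 1/(5/4) = 2 + 4/5 = 14/5
4 + 1/(14/5) = 4 + 5/14 = 61/14
6 + 1/(61/14) = 6 + 14/61 = 380/61

380/61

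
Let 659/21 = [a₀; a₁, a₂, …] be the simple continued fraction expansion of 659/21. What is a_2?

659 = 31·21 + 8, so a_0 = 31
21 = 2·8 + 5, so a_1 = 2
8 = 1·5 + 3, so a_2 = 1

1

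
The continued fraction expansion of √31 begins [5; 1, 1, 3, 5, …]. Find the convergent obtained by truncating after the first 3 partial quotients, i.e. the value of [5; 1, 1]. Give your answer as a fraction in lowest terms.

Start with 1.
1 + 1/(1/1) = 1 + 1/1 = 2/1
5 + 1/(2/1) = 5 + 1/2 = 11/2

11/2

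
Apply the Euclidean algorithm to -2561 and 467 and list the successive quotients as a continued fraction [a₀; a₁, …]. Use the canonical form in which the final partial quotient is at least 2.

[-6; 1, 1, 15, 15]

-2561 = -6·467 + 241, so a_0 = -6
467 = 1·241 + 226, so a_1 = 1
241 = 1·226 + 15, so a_2 = 1
226 = 15·15 + 1, so a_3 = 15
15 = 15·1 + 0, so a_4 = 15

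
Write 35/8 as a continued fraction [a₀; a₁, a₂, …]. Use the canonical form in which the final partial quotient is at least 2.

Repeatedly divide and take the remainder:
35 ÷ 8 → quotient 4, remainder 3
8 ÷ 3 → quotient 2, remainder 2
3 ÷ 2 → quotient 1, remainder 1
2 ÷ 1 → quotient 2, remainder 0

[4; 2, 1, 2]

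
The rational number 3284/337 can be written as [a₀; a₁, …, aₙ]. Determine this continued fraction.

[9; 1, 2, 1, 11, 3, 2]

Run the Euclidean algorithm, recording each quotient:
3284 ÷ 337 → quotient 9, remainder 251
337 ÷ 251 → quotient 1, remainder 86
251 ÷ 86 → quotient 2, remainder 79
86 ÷ 79 → quotient 1, remainder 7
79 ÷ 7 → quotient 11, remainder 2
7 ÷ 2 → quotient 3, remainder 1
2 ÷ 1 → quotient 2, remainder 0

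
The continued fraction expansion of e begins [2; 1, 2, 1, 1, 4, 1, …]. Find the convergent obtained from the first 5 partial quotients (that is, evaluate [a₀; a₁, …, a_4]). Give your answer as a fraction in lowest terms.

Collapse the nested fraction from the inside out:
Start with 1.
1 + 1/(1/1) = 1 + 1/1 = 2/1
2 + 1/(2/1) = 2 + 1/2 = 5/2
1 + 1/(5/2) = 1 + 2/5 = 7/5
2 + 1/(7/5) = 2 + 5/7 = 19/7

19/7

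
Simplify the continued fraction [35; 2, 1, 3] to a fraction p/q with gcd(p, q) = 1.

389/11

Use the convergent recurrence hₖ = aₖ·hₖ₋₁ + hₖ₋₂ (and likewise for the denominators kₖ):
a_0 = 35: 35/1
a_1 = 2: 71/2
a_2 = 1: 106/3
a_3 = 3: 389/11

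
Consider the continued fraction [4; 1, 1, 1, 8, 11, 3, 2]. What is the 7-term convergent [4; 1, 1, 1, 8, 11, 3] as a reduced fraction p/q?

Work from the innermost term outward:
Start with 3.
11 + 1/(3/1) = 11 + 1/3 = 34/3
8 + 1/(34/3) = 8 + 3/34 = 275/34
1 + 1/(275/34) = 1 + 34/275 = 309/275
1 + 1/(309/275) = 1 + 275/309 = 584/309
1 + 1/(584/309) = 1 + 309/584 = 893/584
4 + 1/(893/584) = 4 + 584/893 = 4156/893

4156/893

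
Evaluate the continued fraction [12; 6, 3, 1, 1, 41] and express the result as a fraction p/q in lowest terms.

Work from the innermost term outward:
Start with 41.
1 + 1/(41/1) = 1 + 1/41 = 42/41
1 + 1/(42/41) = 1 + 41/42 = 83/42
3 + 1/(83/42) = 3 + 42/83 = 291/83
6 + 1/(291/83) = 6 + 83/291 = 1829/291
12 + 1/(1829/291) = 12 + 291/1829 = 22239/1829

22239/1829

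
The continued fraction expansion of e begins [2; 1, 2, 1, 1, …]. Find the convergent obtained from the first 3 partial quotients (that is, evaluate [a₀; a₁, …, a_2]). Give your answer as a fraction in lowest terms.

Starting at the tail and folding back:
Start with 2.
1 + 1/(2/1) = 1 + 1/2 = 3/2
2 + 1/(3/2) = 2 + 2/3 = 8/3

8/3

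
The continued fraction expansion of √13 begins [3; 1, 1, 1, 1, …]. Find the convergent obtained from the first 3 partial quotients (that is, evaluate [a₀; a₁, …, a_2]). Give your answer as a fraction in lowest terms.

Use the convergent recurrence hₖ = aₖ·hₖ₋₁ + hₖ₋₂ (and likewise for the denominators kₖ):
a_0 = 3: 3/1
a_1 = 1: 4/1
a_2 = 1: 7/2

7/2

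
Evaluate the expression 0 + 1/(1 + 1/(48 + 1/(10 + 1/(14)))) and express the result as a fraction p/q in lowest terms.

6782/6923

Collapse the nested fraction from the inside out:
Start with 14.
10 + 1/(14/1) = 10 + 1/14 = 141/14
48 + 1/(141/14) = 48 + 14/141 = 6782/141
1 + 1/(6782/141) = 1 + 141/6782 = 6923/6782
0 + 1/(6923/6782) = 0 + 6782/6923 = 6782/6923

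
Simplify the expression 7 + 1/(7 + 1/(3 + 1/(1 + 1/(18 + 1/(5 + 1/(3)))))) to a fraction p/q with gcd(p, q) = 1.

a_0 = 7: 7/1
a_1 = 7: 50/7
a_2 = 3: 157/22
a_3 = 1: 207/29
a_4 = 18: 3883/544
a_5 = 5: 19622/2749
a_6 = 3: 62749/8791

62749/8791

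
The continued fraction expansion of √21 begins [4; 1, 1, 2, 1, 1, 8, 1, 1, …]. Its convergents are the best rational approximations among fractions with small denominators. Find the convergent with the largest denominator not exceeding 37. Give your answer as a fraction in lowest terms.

List convergents until the denominator exceeds the bound:
a_0 = 4: 4/1  (≤ bound)
a_1 = 1: 5/1  (≤ bound)
a_2 = 1: 9/2  (≤ bound)
a_3 = 2: 23/5  (≤ bound)
a_4 = 1: 32/7  (≤ bound)
a_5 = 1: 55/12  (≤ bound)
a_6 = 8: 472/103  (> 37, stop)

55/12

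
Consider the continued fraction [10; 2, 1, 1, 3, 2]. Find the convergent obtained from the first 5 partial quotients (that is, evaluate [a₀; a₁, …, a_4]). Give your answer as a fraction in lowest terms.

187/18

Collapse the nested fraction from the inside out:
Start with 3.
1 + 1/(3/1) = 1 + 1/3 = 4/3
1 + 1/(4/3) = 1 + 3/4 = 7/4
2 + 1/(7/4) = 2 + 4/7 = 18/7
10 + 1/(18/7) = 10 + 7/18 = 187/18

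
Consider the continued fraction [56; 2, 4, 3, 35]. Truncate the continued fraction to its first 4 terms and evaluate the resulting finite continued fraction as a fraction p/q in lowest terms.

Start with 3.
4 + 1/(3/1) = 4 + 1/3 = 13/3
2 + 1/(13/3) = 2 + 3/13 = 29/13
56 + 1/(29/13) = 56 + 13/29 = 1637/29

1637/29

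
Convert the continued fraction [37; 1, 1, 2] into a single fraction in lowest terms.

188/5

Collapse the nested fraction from the inside out:
Start with 2.
1 + 1/(2/1) = 1 + 1/2 = 3/2
1 + 1/(3/2) = 1 + 2/3 = 5/3
37 + 1/(5/3) = 37 + 3/5 = 188/5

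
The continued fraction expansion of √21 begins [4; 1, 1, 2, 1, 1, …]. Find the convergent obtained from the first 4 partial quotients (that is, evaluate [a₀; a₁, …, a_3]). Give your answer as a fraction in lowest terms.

23/5

Collapse the nested fraction from the inside out:
Start with 2.
1 + 1/(2/1) = 1 + 1/2 = 3/2
1 + 1/(3/2) = 1 + 2/3 = 5/3
4 + 1/(5/3) = 4 + 3/5 = 23/5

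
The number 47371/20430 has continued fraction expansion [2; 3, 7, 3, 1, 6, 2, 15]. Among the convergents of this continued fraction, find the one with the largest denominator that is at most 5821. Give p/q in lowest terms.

3063/1321

List convergents until the denominator exceeds the bound:
a_0 = 2: 2/1  (≤ bound)
a_1 = 3: 7/3  (≤ bound)
a_2 = 7: 51/22  (≤ bound)
a_3 = 3: 160/69  (≤ bound)
a_4 = 1: 211/91  (≤ bound)
a_5 = 6: 1426/615  (≤ bound)
a_6 = 2: 3063/1321  (≤ bound)
a_7 = 15: 47371/20430  (> 5821, stop)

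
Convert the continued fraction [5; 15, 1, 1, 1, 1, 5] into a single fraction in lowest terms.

Compute successive convergents:
a_0 = 5: 5/1
a_1 = 15: 76/15
a_2 = 1: 81/16
a_3 = 1: 157/31
a_4 = 1: 238/47
a_5 = 1: 395/78
a_6 = 5: 2213/437

2213/437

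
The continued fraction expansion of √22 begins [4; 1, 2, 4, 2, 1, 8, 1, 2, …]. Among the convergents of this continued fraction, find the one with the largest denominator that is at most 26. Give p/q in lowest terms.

61/13

List convergents until the denominator exceeds the bound:
a_0 = 4: 4/1  (≤ bound)
a_1 = 1: 5/1  (≤ bound)
a_2 = 2: 14/3  (≤ bound)
a_3 = 4: 61/13  (≤ bound)
a_4 = 2: 136/29  (> 26, stop)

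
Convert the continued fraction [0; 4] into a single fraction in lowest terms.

Use the convergent recurrence hₖ = aₖ·hₖ₋₁ + hₖ₋₂ (and likewise for the denominators kₖ):
a_0 = 0: 0/1
a_1 = 4: 1/4

1/4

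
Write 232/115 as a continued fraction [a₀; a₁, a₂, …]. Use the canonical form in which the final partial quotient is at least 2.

[2; 57, 2]

232 ÷ 115 → quotient 2, remainder 2
115 ÷ 2 → quotient 57, remainder 1
2 ÷ 1 → quotient 2, remainder 0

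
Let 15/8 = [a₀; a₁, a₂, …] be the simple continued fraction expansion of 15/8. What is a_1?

15 = 1·8 + 7, so a_0 = 1
8 = 1·7 + 1, so a_1 = 1

1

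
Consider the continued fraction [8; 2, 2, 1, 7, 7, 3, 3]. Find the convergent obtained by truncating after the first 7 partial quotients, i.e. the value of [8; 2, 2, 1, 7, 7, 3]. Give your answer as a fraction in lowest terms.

10187/1209

Compute successive convergents:
a_0 = 8: 8/1
a_1 = 2: 17/2
a_2 = 2: 42/5
a_3 = 1: 59/7
a_4 = 7: 455/54
a_5 = 7: 3244/385
a_6 = 3: 10187/1209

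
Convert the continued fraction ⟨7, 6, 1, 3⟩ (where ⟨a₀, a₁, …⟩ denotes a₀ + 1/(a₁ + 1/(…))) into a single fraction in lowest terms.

193/27

a_0 = 7: 7/1
a_1 = 6: 43/6
a_2 = 1: 50/7
a_3 = 3: 193/27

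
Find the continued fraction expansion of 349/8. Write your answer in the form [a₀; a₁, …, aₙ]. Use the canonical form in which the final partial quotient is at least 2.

⌊349/8⌋ = 43, remainder 5
⌊8/5⌋ = 1, remainder 3
⌊5/3⌋ = 1, remainder 2
⌊3/2⌋ = 1, remainder 1
⌊2/1⌋ = 2, remainder 0

[43; 1, 1, 1, 2]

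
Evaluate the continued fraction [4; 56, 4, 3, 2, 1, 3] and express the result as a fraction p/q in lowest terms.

Collapse the nested fraction from the inside out:
Start with 3.
1 + 1/(3/1) = 1 + 1/3 = 4/3
2 + 1/(4/3) = 2 + 3/4 = 11/4
3 + 1/(11/4) = 3 + 4/11 = 37/11
4 + 1/(37/11) = 4 + 11/37 = 159/37
56 + 1/(159/37) = 56 + 37/159 = 8941/159
4 + 1/(8941/159) = 4 + 159/8941 = 35923/8941

35923/8941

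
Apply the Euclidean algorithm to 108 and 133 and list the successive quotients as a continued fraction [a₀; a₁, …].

108 ÷ 133 → quotient 0, remainder 108
133 ÷ 108 → quotient 1, remainder 25
108 ÷ 25 → quotient 4, remainder 8
25 ÷ 8 → quotient 3, remainder 1
8 ÷ 1 → quotient 8, remainder 0

[0; 1, 4, 3, 8]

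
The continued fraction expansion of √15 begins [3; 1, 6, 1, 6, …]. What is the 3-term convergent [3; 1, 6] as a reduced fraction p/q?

27/7

Build up convergents one term at a time:
a_0 = 3: 3/1
a_1 = 1: 4/1
a_2 = 6: 27/7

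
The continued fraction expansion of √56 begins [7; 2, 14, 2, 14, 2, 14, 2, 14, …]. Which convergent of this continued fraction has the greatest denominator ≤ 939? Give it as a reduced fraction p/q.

a_0 = 7: 7/1  (≤ bound)
a_1 = 2: 15/2  (≤ bound)
a_2 = 14: 217/29  (≤ bound)
a_3 = 2: 449/60  (≤ bound)
a_4 = 14: 6503/869  (≤ bound)
a_5 = 2: 13455/1798  (> 939, stop)

6503/869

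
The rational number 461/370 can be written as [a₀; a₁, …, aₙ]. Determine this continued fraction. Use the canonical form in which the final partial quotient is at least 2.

[1; 4, 15, 6]

461 = 1·370 + 91, so a_0 = 1
370 = 4·91 + 6, so a_1 = 4
91 = 15·6 + 1, so a_2 = 15
6 = 6·1 + 0, so a_3 = 6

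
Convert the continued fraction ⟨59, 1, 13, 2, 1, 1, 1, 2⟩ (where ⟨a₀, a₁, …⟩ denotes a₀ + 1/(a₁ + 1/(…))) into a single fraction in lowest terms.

18099/302

Use the convergent recurrence hₖ = aₖ·hₖ₋₁ + hₖ₋₂ (and likewise for the denominators kₖ):
a_0 = 59: 59/1
a_1 = 1: 60/1
a_2 = 13: 839/14
a_3 = 2: 1738/29
a_4 = 1: 2577/43
a_5 = 1: 4315/72
a_6 = 1: 6892/115
a_7 = 2: 18099/302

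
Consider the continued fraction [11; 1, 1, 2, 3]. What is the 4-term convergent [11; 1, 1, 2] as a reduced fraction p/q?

a_0 = 11: 11/1
a_1 = 1: 12/1
a_2 = 1: 23/2
a_3 = 2: 58/5

58/5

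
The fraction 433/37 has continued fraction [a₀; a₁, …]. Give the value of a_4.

1

Repeatedly divide and take the remainder:
433 ÷ 37 → quotient 11, remainder 26
37 ÷ 26 → quotient 1, remainder 11
26 ÷ 11 → quotient 2, remainder 4
11 ÷ 4 → quotient 2, remainder 3
4 ÷ 3 → quotient 1, remainder 1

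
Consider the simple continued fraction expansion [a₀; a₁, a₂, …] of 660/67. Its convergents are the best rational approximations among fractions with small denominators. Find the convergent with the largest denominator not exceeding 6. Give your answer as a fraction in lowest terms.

a_0 = 9: 9/1  (≤ bound)
a_1 = 1: 10/1  (≤ bound)
a_2 = 5: 59/6  (≤ bound)
a_3 = 1: 69/7  (> 6, stop)

59/6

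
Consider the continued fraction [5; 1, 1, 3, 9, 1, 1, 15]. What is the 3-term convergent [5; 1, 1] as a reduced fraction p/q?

Build up convergents one term at a time:
a_0 = 5: 5/1
a_1 = 1: 6/1
a_2 = 1: 11/2

11/2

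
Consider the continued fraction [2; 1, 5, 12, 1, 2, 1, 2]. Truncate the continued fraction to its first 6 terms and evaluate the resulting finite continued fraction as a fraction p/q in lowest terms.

655/231

Starting at the tail and folding back:
Start with 2.
1 + 1/(2/1) = 1 + 1/2 = 3/2
12 + 1/(3/2) = 12 + 2/3 = 38/3
5 + 1/(38/3) = 5 + 3/38 = 193/38
1 + 1/(193/38) = 1 + 38/193 = 231/193
2 + 1/(231/193) = 2 + 193/231 = 655/231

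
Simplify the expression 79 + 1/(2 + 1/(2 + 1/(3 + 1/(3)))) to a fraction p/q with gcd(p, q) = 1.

4447/56

Compute successive convergents:
a_0 = 79: 79/1
a_1 = 2: 159/2
a_2 = 2: 397/5
a_3 = 3: 1350/17
a_4 = 3: 4447/56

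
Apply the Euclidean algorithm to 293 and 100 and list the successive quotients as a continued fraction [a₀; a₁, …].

293 ÷ 100 → quotient 2, remainder 93
100 ÷ 93 → quotient 1, remainder 7
93 ÷ 7 → quotient 13, remainder 2
7 ÷ 2 → quotient 3, remainder 1
2 ÷ 1 → quotient 2, remainder 0

[2; 1, 13, 3, 2]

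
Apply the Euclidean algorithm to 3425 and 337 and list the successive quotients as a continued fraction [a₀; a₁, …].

[10; 6, 7, 1, 6]

3425 ÷ 337 → quotient 10, remainder 55
337 ÷ 55 → quotient 6, remainder 7
55 ÷ 7 → quotient 7, remainder 6
7 ÷ 6 → quotient 1, remainder 1
6 ÷ 1 → quotient 6, remainder 0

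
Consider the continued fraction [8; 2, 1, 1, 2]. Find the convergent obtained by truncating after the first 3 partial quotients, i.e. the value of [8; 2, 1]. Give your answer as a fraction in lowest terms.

25/3

Use the convergent recurrence hₖ = aₖ·hₖ₋₁ + hₖ₋₂ (and likewise for the denominators kₖ):
a_0 = 8: 8/1
a_1 = 2: 17/2
a_2 = 1: 25/3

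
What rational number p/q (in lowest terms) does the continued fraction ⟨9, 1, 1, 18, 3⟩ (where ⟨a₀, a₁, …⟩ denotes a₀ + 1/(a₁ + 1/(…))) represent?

Build up convergents one term at a time:
a_0 = 9: 9/1
a_1 = 1: 10/1
a_2 = 1: 19/2
a_3 = 18: 352/37
a_4 = 3: 1075/113

1075/113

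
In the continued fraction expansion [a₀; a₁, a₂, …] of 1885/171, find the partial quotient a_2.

Run the Euclidean algorithm, recording each quotient:
1885 = 11·171 + 4, so a_0 = 11
171 = 42·4 + 3, so a_1 = 42
4 = 1·3 + 1, so a_2 = 1

1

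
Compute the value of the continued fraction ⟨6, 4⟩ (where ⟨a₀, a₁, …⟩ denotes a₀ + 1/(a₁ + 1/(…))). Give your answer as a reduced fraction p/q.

25/4

Use the convergent recurrence hₖ = aₖ·hₖ₋₁ + hₖ₋₂ (and likewise for the denominators kₖ):
a_0 = 6: 6/1
a_1 = 4: 25/4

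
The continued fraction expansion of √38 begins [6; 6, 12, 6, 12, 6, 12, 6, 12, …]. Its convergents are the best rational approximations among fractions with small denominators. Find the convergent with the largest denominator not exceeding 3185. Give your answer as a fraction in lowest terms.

2737/444

a_0 = 6: 6/1  (≤ bound)
a_1 = 6: 37/6  (≤ bound)
a_2 = 12: 450/73  (≤ bound)
a_3 = 6: 2737/444  (≤ bound)
a_4 = 12: 33294/5401  (> 3185, stop)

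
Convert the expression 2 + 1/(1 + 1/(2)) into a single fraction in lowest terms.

Start with 2.
1 + 1/(2/1) = 1 + 1/2 = 3/2
2 + 1/(3/2) = 2 + 2/3 = 8/3

8/3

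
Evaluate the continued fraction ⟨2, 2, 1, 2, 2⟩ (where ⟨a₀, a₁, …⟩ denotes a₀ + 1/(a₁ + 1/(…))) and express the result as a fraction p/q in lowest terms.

Start with 2.
2 + 1/(2/1) = 2 + 1/2 = 5/2
1 + 1/(5/2) = 1 + 2/5 = 7/5
2 + 1/(7/5) = 2 + 5/7 = 19/7
2 + 1/(19/7) = 2 + 7/19 = 45/19

45/19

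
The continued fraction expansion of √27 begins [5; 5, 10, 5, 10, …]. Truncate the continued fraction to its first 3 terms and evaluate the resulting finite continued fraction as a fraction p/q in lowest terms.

265/51

Build up convergents one term at a time:
a_0 = 5: 5/1
a_1 = 5: 26/5
a_2 = 10: 265/51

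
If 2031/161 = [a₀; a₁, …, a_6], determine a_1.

1

Run the Euclidean algorithm, recording each quotient:
2031 ÷ 161 → quotient 12, remainder 99
161 ÷ 99 → quotient 1, remainder 62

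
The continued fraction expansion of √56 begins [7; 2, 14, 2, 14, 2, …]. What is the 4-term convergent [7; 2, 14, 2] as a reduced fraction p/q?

Start with 2.
14 + 1/(2/1) = 14 + 1/2 = 29/2
2 + 1/(29/2) = 2 + 2/29 = 60/29
7 + 1/(60/29) = 7 + 29/60 = 449/60

449/60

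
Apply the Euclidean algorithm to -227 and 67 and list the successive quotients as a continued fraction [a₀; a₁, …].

[-4; 1, 1, 1, 1, 2, 1, 3]

Repeatedly divide and take the remainder:
⌊-227/67⌋ = -4, remainder 41
⌊67/41⌋ = 1, remainder 26
⌊41/26⌋ = 1, remainder 15
⌊26/15⌋ = 1, remainder 11
⌊15/11⌋ = 1, remainder 4
⌊11/4⌋ = 2, remainder 3
⌊4/3⌋ = 1, remainder 1
⌊3/1⌋ = 3, remainder 0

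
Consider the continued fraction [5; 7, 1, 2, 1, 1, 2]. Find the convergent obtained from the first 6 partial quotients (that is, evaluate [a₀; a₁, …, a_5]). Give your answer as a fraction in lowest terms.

277/54

Build up convergents one term at a time:
a_0 = 5: 5/1
a_1 = 7: 36/7
a_2 = 1: 41/8
a_3 = 2: 118/23
a_4 = 1: 159/31
a_5 = 1: 277/54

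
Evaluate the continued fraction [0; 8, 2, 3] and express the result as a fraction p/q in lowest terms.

Build up convergents one term at a time:
a_0 = 0: 0/1
a_1 = 8: 1/8
a_2 = 2: 2/17
a_3 = 3: 7/59

7/59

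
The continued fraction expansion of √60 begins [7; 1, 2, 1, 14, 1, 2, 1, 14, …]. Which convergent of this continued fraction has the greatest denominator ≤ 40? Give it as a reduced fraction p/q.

31/4

a_0 = 7: 7/1  (≤ bound)
a_1 = 1: 8/1  (≤ bound)
a_2 = 2: 23/3  (≤ bound)
a_3 = 1: 31/4  (≤ bound)
a_4 = 14: 457/59  (> 40, stop)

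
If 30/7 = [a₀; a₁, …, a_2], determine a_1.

30 ÷ 7 → quotient 4, remainder 2
7 ÷ 2 → quotient 3, remainder 1

3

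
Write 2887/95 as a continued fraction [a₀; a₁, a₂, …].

2887 ÷ 95 → quotient 30, remainder 37
95 ÷ 37 → quotient 2, remainder 21
37 ÷ 21 → quotient 1, remainder 16
21 ÷ 16 → quotient 1, remainder 5
16 ÷ 5 → quotient 3, remainder 1
5 ÷ 1 → quotient 5, remainder 0

[30; 2, 1, 1, 3, 5]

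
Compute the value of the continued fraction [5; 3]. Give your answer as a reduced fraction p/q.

16/3

a_0 = 5: 5/1
a_1 = 3: 16/3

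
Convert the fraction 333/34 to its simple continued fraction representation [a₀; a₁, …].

333 = 9·34 + 27, so a_0 = 9
34 = 1·27 + 7, so a_1 = 1
27 = 3·7 + 6, so a_2 = 3
7 = 1·6 + 1, so a_3 = 1
6 = 6·1 + 0, so a_4 = 6

[9; 1, 3, 1, 6]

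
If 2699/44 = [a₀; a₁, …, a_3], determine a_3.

⌊2699/44⌋ = 61, remainder 15
⌊44/15⌋ = 2, remainder 14
⌊15/14⌋ = 1, remainder 1
⌊14/1⌋ = 14, remainder 0

14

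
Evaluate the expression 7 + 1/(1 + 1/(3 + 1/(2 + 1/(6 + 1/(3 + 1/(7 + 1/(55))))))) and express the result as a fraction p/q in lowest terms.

Starting at the tail and folding back:
Start with 55.
7 + 1/(55/1) = 7 + 1/55 = 386/55
3 + 1/(386/55) = 3 + 55/386 = 1213/386
6 + 1/(1213/386) = 6 + 386/1213 = 7664/1213
2 + 1/(7664/1213) = 2 + 1213/7664 = 16541/7664
3 + 1/(16541/7664) = 3 + 7664/16541 = 57287/16541
1 + 1/(57287/16541) = 1 + 16541/57287 = 73828/57287
7 + 1/(73828/57287) = 7 + 57287/73828 = 574083/73828

574083/73828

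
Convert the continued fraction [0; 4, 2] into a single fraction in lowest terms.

Start with 2.
4 + 1/(2/1) = 4 + 1/2 = 9/2
0 + 1/(9/2) = 0 + 2/9 = 2/9

2/9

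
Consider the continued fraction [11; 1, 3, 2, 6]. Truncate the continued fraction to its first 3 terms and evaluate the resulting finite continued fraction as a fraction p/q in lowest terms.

Use the convergent recurrence hₖ = aₖ·hₖ₋₁ + hₖ₋₂ (and likewise for the denominators kₖ):
a_0 = 11: 11/1
a_1 = 1: 12/1
a_2 = 3: 47/4

47/4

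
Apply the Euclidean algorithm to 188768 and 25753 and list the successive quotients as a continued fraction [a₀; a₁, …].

Repeatedly divide and take the remainder:
188768 ÷ 25753 → quotient 7, remainder 8497
25753 ÷ 8497 → quotient 3, remainder 262
8497 ÷ 262 → quotient 32, remainder 113
262 ÷ 113 → quotient 2, remainder 36
113 ÷ 36 → quotient 3, remainder 5
36 ÷ 5 → quotient 7, remainder 1
5 ÷ 1 → quotient 5, remainder 0

[7; 3, 32, 2, 3, 7, 5]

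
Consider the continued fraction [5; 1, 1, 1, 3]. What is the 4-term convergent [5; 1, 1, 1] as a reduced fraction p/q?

17/3

a_0 = 5: 5/1
a_1 = 1: 6/1
a_2 = 1: 11/2
a_3 = 1: 17/3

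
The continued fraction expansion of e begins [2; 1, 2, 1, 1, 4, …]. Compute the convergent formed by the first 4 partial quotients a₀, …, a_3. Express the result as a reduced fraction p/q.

Start with 1.
2 + 1/(1/1) = 2 + 1/1 = 3/1
1 + 1/(3/1) = 1 + 1/3 = 4/3
2 + 1/(4/3) = 2 + 3/4 = 11/4

11/4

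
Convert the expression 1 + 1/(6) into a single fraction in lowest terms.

7/6

Start with 6.
1 + 1/(6/1) = 1 + 1/6 = 7/6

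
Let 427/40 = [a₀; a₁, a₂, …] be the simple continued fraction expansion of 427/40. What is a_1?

1

⌊427/40⌋ = 10, remainder 27
⌊40/27⌋ = 1, remainder 13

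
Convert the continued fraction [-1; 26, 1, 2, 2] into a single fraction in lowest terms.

Start with 2.
2 + 1/(2/1) = 2 + 1/2 = 5/2
1 + 1/(5/2) = 1 + 2/5 = 7/5
26 + 1/(7/5) = 26 + 5/7 = 187/7
-1 + 1/(187/7) = -1 + 7/187 = -180/187

-180/187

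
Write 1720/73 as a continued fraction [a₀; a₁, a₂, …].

[23; 1, 1, 3, 1, 1, 4]

1720 = 23·73 + 41, so a_0 = 23
73 = 1·41 + 32, so a_1 = 1
41 = 1·32 + 9, so a_2 = 1
32 = 3·9 + 5, so a_3 = 3
9 = 1·5 + 4, so a_4 = 1
5 = 1·4 + 1, so a_5 = 1
4 = 4·1 + 0, so a_6 = 4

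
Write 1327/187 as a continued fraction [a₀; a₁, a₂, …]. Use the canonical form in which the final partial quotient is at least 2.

Run the Euclidean algorithm, recording each quotient:
1327 ÷ 187 → quotient 7, remainder 18
187 ÷ 18 → quotient 10, remainder 7
18 ÷ 7 → quotient 2, remainder 4
7 ÷ 4 → quotient 1, remainder 3
4 ÷ 3 → quotient 1, remainder 1
3 ÷ 1 → quotient 3, remainder 0

[7; 10, 2, 1, 1, 3]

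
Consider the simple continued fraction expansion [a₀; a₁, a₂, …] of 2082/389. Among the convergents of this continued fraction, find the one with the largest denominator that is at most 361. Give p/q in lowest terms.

851/159

a_0 = 5: 5/1  (≤ bound)
a_1 = 2: 11/2  (≤ bound)
a_2 = 1: 16/3  (≤ bound)
a_3 = 5: 91/17  (≤ bound)
a_4 = 4: 380/71  (≤ bound)
a_5 = 2: 851/159  (≤ bound)
a_6 = 2: 2082/389  (> 361, stop)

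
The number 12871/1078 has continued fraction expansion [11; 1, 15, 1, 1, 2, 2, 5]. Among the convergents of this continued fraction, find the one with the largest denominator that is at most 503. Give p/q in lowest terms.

List convergents until the denominator exceeds the bound:
a_0 = 11: 11/1  (≤ bound)
a_1 = 1: 12/1  (≤ bound)
a_2 = 15: 191/16  (≤ bound)
a_3 = 1: 203/17  (≤ bound)
a_4 = 1: 394/33  (≤ bound)
a_5 = 2: 991/83  (≤ bound)
a_6 = 2: 2376/199  (≤ bound)
a_7 = 5: 12871/1078  (> 503, stop)

2376/199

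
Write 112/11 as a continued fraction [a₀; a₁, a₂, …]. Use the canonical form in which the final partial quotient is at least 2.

[10; 5, 2]

112 ÷ 11 → quotient 10, remainder 2
11 ÷ 2 → quotient 5, remainder 1
2 ÷ 1 → quotient 2, remainder 0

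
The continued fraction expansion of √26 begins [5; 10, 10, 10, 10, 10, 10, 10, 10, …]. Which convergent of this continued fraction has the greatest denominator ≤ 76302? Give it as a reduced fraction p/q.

52525/10301

List convergents until the denominator exceeds the bound:
a_0 = 5: 5/1  (≤ bound)
a_1 = 10: 51/10  (≤ bound)
a_2 = 10: 515/101  (≤ bound)
a_3 = 10: 5201/1020  (≤ bound)
a_4 = 10: 52525/10301  (≤ bound)
a_5 = 10: 530451/104030  (> 76302, stop)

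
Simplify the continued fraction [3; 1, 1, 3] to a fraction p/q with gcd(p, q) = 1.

25/7

Start with 3.
1 + 1/(3/1) = 1 + 1/3 = 4/3
1 + 1/(4/3) = 1 + 3/4 = 7/4
3 + 1/(7/4) = 3 + 4/7 = 25/7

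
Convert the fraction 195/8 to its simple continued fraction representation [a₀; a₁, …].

[24; 2, 1, 2]

195 = 24·8 + 3, so a_0 = 24
8 = 2·3 + 2, so a_1 = 2
3 = 1·2 + 1, so a_2 = 1
2 = 2·1 + 0, so a_3 = 2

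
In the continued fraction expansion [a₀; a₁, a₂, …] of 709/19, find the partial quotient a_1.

3

709 ÷ 19 → quotient 37, remainder 6
19 ÷ 6 → quotient 3, remainder 1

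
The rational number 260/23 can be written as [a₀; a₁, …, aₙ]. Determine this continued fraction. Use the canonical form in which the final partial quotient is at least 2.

[11; 3, 3, 2]

260 = 11·23 + 7, so a_0 = 11
23 = 3·7 + 2, so a_1 = 3
7 = 3·2 + 1, so a_2 = 3
2 = 2·1 + 0, so a_3 = 2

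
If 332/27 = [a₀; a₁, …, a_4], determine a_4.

⌊332/27⌋ = 12, remainder 8
⌊27/8⌋ = 3, remainder 3
⌊8/3⌋ = 2, remainder 2
⌊3/2⌋ = 1, remainder 1
⌊2/1⌋ = 2, remainder 0

2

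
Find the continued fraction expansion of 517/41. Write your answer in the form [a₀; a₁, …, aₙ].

[12; 1, 1, 1, 1, 3, 2]

Repeatedly divide and take the remainder:
⌊517/41⌋ = 12, remainder 25
⌊41/25⌋ = 1, remainder 16
⌊25/16⌋ = 1, remainder 9
⌊16/9⌋ = 1, remainder 7
⌊9/7⌋ = 1, remainder 2
⌊7/2⌋ = 3, remainder 1
⌊2/1⌋ = 2, remainder 0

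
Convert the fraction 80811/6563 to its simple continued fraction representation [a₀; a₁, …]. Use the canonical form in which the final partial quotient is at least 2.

80811 ÷ 6563 → quotient 12, remainder 2055
6563 ÷ 2055 → quotient 3, remainder 398
2055 ÷ 398 → quotient 5, remainder 65
398 ÷ 65 → quotient 6, remainder 8
65 ÷ 8 → quotient 8, remainder 1
8 ÷ 1 → quotient 8, remainder 0

[12; 3, 5, 6, 8, 8]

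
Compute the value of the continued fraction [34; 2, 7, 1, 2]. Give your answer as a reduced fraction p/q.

1689/49

a_0 = 34: 34/1
a_1 = 2: 69/2
a_2 = 7: 517/15
a_3 = 1: 586/17
a_4 = 2: 1689/49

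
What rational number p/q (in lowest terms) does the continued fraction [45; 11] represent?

496/11

a_0 = 45: 45/1
a_1 = 11: 496/11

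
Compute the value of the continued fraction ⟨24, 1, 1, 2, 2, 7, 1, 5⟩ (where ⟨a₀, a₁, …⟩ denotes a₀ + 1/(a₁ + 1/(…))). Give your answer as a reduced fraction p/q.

Collapse the nested fraction from the inside out:
Start with 5.
1 + 1/(5/1) = 1 + 1/5 = 6/5
7 + 1/(6/5) = 7 + 5/6 = 47/6
2 + 1/(47/6) = 2 + 6/47 = 100/47
2 + 1/(100/47) = 2 + 47/100 = 247/100
1 + 1/(247/100) = 1 + 100/247 = 347/247
1 + 1/(347/247) = 1 + 247/347 = 594/347
24 + 1/(594/347) = 24 + 347/594 = 14603/594

14603/594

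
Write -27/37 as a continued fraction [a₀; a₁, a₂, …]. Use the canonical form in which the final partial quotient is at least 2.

[-1; 3, 1, 2, 3]

Apply division with remainder until the remainder is 0:
⌊-27/37⌋ = -1, remainder 10
⌊37/10⌋ = 3, remainder 7
⌊10/7⌋ = 1, remainder 3
⌊7/3⌋ = 2, remainder 1
⌊3/1⌋ = 3, remainder 0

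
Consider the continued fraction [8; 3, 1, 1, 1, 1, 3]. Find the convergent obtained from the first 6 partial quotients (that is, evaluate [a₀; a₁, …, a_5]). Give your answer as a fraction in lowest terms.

149/18

a_0 = 8: 8/1
a_1 = 3: 25/3
a_2 = 1: 33/4
a_3 = 1: 58/7
a_4 = 1: 91/11
a_5 = 1: 149/18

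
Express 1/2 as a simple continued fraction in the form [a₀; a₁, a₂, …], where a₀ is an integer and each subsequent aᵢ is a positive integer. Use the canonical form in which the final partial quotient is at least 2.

1 ÷ 2 → quotient 0, remainder 1
2 ÷ 1 → quotient 2, remainder 0

[0; 2]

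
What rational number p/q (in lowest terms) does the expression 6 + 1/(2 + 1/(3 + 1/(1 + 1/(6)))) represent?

393/61

Build up convergents one term at a time:
a_0 = 6: 6/1
a_1 = 2: 13/2
a_2 = 3: 45/7
a_3 = 1: 58/9
a_4 = 6: 393/61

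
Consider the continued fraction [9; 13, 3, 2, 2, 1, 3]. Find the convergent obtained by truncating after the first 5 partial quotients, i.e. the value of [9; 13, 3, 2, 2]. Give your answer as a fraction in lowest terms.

2051/226

a_0 = 9: 9/1
a_1 = 13: 118/13
a_2 = 3: 363/40
a_3 = 2: 844/93
a_4 = 2: 2051/226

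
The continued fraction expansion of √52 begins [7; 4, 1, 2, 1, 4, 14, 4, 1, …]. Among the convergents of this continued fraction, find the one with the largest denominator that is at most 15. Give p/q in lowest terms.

101/14

List convergents until the denominator exceeds the bound:
a_0 = 7: 7/1  (≤ bound)
a_1 = 4: 29/4  (≤ bound)
a_2 = 1: 36/5  (≤ bound)
a_3 = 2: 101/14  (≤ bound)
a_4 = 1: 137/19  (> 15, stop)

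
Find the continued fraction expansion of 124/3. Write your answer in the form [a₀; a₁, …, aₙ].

⌊124/3⌋ = 41, remainder 1
⌊3/1⌋ = 3, remainder 0

[41; 3]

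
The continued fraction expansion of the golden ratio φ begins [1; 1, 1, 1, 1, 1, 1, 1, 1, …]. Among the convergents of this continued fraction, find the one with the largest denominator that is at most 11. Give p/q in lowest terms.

a_0 = 1: 1/1  (≤ bound)
a_1 = 1: 2/1  (≤ bound)
a_2 = 1: 3/2  (≤ bound)
a_3 = 1: 5/3  (≤ bound)
a_4 = 1: 8/5  (≤ bound)
a_5 = 1: 13/8  (≤ bound)
a_6 = 1: 21/13  (> 11, stop)

13/8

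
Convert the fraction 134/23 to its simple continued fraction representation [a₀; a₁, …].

[5; 1, 4, 1, 3]

Apply division with remainder until the remainder is 0:
⌊134/23⌋ = 5, remainder 19
⌊23/19⌋ = 1, remainder 4
⌊19/4⌋ = 4, remainder 3
⌊4/3⌋ = 1, remainder 1
⌊3/1⌋ = 3, remainder 0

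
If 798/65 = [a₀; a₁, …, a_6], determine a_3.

1

Run the Euclidean algorithm, recording each quotient:
798 = 12·65 + 18, so a_0 = 12
65 = 3·18 + 11, so a_1 = 3
18 = 1·11 + 7, so a_2 = 1
11 = 1·7 + 4, so a_3 = 1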